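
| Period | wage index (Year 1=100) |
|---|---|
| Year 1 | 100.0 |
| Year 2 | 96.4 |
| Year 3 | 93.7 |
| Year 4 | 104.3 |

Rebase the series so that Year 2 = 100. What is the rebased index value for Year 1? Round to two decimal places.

Rebased(Year 1) = 100.0 / 96.4 × 100 = 103.7344

103.73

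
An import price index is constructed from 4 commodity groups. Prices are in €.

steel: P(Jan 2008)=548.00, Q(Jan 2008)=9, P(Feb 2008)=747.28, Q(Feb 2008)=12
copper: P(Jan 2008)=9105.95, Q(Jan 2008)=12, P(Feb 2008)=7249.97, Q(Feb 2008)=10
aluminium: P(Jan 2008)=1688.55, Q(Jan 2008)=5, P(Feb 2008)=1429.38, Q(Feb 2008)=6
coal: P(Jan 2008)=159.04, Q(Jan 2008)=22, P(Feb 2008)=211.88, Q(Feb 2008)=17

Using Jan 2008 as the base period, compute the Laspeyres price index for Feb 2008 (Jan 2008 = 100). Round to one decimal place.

83.7

Laspeyres price index uses base-period quantities as weights.
ΣP(Feb 2008)·Q(Jan 2008) = 747.28×9 + 7249.97×12 + 1429.38×5 + 211.88×22 = 6725.52 + 86999.64 + 7146.9 + 4661.36 = 105533.42
ΣP(Jan 2008)·Q(Jan 2008) = 548.00×9 + 9105.95×12 + 1688.55×5 + 159.04×22 = 4932 + 109271.4 + 8442.75 + 3498.88 = 126145.03
Index = 105533.42 / 126145.03 × 100 = 83.6604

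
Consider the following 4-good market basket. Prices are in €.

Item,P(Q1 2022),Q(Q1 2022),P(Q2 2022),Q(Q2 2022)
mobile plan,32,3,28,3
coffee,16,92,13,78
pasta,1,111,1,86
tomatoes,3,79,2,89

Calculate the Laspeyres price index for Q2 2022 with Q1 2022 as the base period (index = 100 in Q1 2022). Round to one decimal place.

80.8

Laspeyres price index uses base-period quantities as weights.
ΣP(Q2 2022)·Q(Q1 2022) = 28×3 + 13×92 + 1×111 + 2×79 = 84 + 1196 + 111 + 158 = 1549
ΣP(Q1 2022)·Q(Q1 2022) = 32×3 + 16×92 + 1×111 + 3×79 = 96 + 1472 + 111 + 237 = 1916
Index = 1549 / 1916 × 100 = 80.8455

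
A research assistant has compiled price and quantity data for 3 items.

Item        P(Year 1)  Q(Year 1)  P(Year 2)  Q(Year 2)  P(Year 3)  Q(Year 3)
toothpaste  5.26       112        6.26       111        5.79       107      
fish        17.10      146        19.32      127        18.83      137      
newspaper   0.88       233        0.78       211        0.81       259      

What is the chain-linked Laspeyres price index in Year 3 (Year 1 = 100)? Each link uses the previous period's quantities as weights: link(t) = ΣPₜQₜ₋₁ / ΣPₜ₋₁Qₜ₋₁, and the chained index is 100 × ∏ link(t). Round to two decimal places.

108.87

Link Year 1→Year 2:
ΣP(Year 2)Q(Year 1) = 6.26×112 + 19.32×146 + 0.78×233 = 701.12 + 2820.72 + 181.74 = 3703.58
ΣP(Year 1)Q(Year 1) = 5.26×112 + 17.10×146 + 0.88×233 = 589.12 + 2496.6 + 205.04 = 3290.76
link = 3703.58/3290.76 = 1.125448
Link Year 2→Year 3:
ΣP(Year 3)Q(Year 2) = 5.79×111 + 18.83×127 + 0.81×211 = 642.69 + 2391.41 + 170.91 = 3205.01
ΣP(Year 2)Q(Year 2) = 6.26×111 + 19.32×127 + 0.78×211 = 694.86 + 2453.64 + 164.58 = 3313.08
link = 3205.01/3313.08 = 0.967381
Chained index = 100 × 1.125448 × 0.967381 = 108.8737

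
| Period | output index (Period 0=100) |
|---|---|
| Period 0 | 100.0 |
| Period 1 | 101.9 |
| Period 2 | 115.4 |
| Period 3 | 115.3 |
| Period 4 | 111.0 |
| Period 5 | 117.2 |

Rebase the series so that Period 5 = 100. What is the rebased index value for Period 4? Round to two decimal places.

Rebased(Period 4) = 111.0 / 117.2 × 100 = 94.7099

94.71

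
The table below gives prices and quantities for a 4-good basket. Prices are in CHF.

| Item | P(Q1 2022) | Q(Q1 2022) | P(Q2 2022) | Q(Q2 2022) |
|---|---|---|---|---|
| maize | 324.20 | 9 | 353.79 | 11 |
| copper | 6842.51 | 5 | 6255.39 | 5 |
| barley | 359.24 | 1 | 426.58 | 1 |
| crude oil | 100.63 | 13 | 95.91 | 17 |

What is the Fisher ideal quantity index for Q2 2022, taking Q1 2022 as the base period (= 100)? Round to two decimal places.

Laspeyres component (base-period weights):
ΣP(Q1 2022)Q(Q2 2022) = 324.20×11 + 6842.51×5 + 359.24×1 + 100.63×17 = 3566.2 + 34212.55 + 359.24 + 1710.71 = 39848.7
ΣP(Q1 2022)Q(Q1 2022) = 324.20×9 + 6842.51×5 + 359.24×1 + 100.63×13 = 2917.8 + 34212.55 + 359.24 + 1308.19 = 38797.78
L = 39848.7 / 38797.78 × 100 = 102.7087
Paasche component (current-period weights):
ΣP(Q2 2022)Q(Q2 2022) = 353.79×11 + 6255.39×5 + 426.58×1 + 95.91×17 = 3891.69 + 31276.95 + 426.58 + 1630.47 = 37225.69
ΣP(Q2 2022)Q(Q1 2022) = 353.79×9 + 6255.39×5 + 426.58×1 + 95.91×13 = 3184.11 + 31276.95 + 426.58 + 1246.83 = 36134.47
P = 37225.69 / 36134.47 × 100 = 103.0199
Fisher = √(L × P) = √(102.7087 × 103.0199) = 102.8642

102.86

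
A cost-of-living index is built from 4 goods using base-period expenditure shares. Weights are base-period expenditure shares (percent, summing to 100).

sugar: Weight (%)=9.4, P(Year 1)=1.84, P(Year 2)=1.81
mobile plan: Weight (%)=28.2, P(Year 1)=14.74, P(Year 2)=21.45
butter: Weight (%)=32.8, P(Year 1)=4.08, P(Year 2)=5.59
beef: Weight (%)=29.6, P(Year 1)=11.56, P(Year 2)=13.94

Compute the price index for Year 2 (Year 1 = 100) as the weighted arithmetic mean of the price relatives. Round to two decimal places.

130.92

sugar: 9.4 × (1.81/1.84) = 9.4 × 0.983696 = 9.2467
mobile plan: 28.2 × (21.45/14.74) = 28.2 × 1.455224 = 41.0373
butter: 32.8 × (5.59/4.08) = 32.8 × 1.370098 = 44.9392
beef: 29.6 × (13.94/11.56) = 29.6 × 1.205882 = 35.6941
Index = Σ wᵢ·(p₁ᵢ/p₀ᵢ) = 9.2467 + 41.0373 + 44.9392 + 35.6941 = 130.9174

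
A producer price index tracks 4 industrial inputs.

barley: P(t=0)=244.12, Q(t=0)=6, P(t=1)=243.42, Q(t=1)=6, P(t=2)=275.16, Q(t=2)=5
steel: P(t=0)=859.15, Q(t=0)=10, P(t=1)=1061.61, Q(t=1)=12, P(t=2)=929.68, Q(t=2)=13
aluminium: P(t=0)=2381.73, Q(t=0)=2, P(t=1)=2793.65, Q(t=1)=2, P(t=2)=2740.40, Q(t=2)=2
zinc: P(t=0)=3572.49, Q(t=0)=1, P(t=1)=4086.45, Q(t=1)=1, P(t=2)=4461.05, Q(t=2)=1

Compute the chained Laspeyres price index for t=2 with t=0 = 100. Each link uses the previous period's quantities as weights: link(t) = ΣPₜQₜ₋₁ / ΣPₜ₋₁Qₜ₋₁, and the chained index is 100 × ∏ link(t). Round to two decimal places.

112.69

Link t=0→t=1:
ΣP(t=1)Q(t=0) = 243.42×6 + 1061.61×10 + 2793.65×2 + 4086.45×1 = 1460.52 + 10616.1 + 5587.3 + 4086.45 = 21750.37
ΣP(t=0)Q(t=0) = 244.12×6 + 859.15×10 + 2381.73×2 + 3572.49×1 = 1464.72 + 8591.5 + 4763.46 + 3572.49 = 18392.17
link = 21750.37/18392.17 = 1.182589
Link t=1→t=2:
ΣP(t=2)Q(t=1) = 275.16×6 + 929.68×12 + 2740.40×2 + 4461.05×1 = 1650.96 + 11156.16 + 5480.8 + 4461.05 = 22748.97
ΣP(t=1)Q(t=1) = 243.42×6 + 1061.61×12 + 2793.65×2 + 4086.45×1 = 1460.52 + 12739.32 + 5587.3 + 4086.45 = 23873.59
link = 22748.97/23873.59 = 0.952893
Chained index = 100 × 1.182589 × 0.952893 = 112.6880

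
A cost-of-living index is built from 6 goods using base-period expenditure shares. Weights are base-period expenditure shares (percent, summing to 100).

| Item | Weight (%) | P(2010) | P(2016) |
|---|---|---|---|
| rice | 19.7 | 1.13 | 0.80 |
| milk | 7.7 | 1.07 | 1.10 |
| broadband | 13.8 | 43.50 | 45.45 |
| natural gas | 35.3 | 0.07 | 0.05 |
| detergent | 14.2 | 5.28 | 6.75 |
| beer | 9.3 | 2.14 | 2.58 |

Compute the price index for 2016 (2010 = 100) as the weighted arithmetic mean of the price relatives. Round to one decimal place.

rice: 19.7 × (0.80/1.13) = 19.7 × 0.707965 = 13.9469
milk: 7.7 × (1.10/1.07) = 7.7 × 1.028037 = 7.9159
broadband: 13.8 × (45.45/43.50) = 13.8 × 1.044828 = 14.4186
natural gas: 35.3 × (0.05/0.07) = 35.3 × 0.714286 = 25.2143
detergent: 14.2 × (6.75/5.28) = 14.2 × 1.278409 = 18.1534
beer: 9.3 × (2.58/2.14) = 9.3 × 1.205607 = 11.2121
Index = Σ wᵢ·(p₁ᵢ/p₀ᵢ) = 13.9469 + 7.9159 + 14.4186 + 25.2143 + 18.1534 + 11.2121 = 90.8613

90.9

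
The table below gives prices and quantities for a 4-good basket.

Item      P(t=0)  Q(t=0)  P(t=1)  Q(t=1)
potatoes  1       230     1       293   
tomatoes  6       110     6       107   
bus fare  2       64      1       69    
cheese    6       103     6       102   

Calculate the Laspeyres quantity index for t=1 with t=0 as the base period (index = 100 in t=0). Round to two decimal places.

Laspeyres quantity index uses base-period prices as weights.
ΣP(t=0)·Q(t=1) = 1×293 + 6×107 + 2×69 + 6×102 = 293 + 642 + 138 + 612 = 1685
ΣP(t=0)·Q(t=0) = 1×230 + 6×110 + 2×64 + 6×103 = 230 + 660 + 128 + 618 = 1636
Index = 1685 / 1636 × 100 = 102.9951

103.00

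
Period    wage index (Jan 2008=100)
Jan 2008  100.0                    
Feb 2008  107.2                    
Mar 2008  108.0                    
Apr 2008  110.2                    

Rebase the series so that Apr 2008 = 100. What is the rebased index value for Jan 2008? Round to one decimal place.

90.7

Rebased(Jan 2008) = 100.0 / 110.2 × 100 = 90.7441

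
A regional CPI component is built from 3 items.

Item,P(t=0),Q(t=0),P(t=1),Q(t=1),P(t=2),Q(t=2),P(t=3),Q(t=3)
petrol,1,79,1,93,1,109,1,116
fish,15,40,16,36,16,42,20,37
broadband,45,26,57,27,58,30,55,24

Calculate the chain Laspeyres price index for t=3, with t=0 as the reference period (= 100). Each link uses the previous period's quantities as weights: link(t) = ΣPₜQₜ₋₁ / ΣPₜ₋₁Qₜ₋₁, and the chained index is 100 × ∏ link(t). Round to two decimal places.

Link t=0→t=1:
ΣP(t=1)Q(t=0) = 1×79 + 16×40 + 57×26 = 79 + 640 + 1482 = 2201
ΣP(t=0)Q(t=0) = 1×79 + 15×40 + 45×26 = 79 + 600 + 1170 = 1849
link = 2201/1849 = 1.190373
Link t=1→t=2:
ΣP(t=2)Q(t=1) = 1×93 + 16×36 + 58×27 = 93 + 576 + 1566 = 2235
ΣP(t=1)Q(t=1) = 1×93 + 16×36 + 57×27 = 93 + 576 + 1539 = 2208
link = 2235/2208 = 1.012228
Link t=2→t=3:
ΣP(t=3)Q(t=2) = 1×109 + 20×42 + 55×30 = 109 + 840 + 1650 = 2599
ΣP(t=2)Q(t=2) = 1×109 + 16×42 + 58×30 = 109 + 672 + 1740 = 2521
link = 2599/2521 = 1.030940
Chained index = 100 × 1.190373 × 1.012228 × 1.030940 = 124.2210

124.22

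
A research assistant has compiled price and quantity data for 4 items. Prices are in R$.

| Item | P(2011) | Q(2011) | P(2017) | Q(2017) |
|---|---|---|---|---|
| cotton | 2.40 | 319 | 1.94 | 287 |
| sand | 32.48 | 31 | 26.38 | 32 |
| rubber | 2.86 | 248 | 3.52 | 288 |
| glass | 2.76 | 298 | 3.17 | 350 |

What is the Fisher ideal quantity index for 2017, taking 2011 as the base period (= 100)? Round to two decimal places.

107.38

Laspeyres component (base-period weights):
ΣP(2011)Q(2017) = 2.40×287 + 32.48×32 + 2.86×288 + 2.76×350 = 688.8 + 1039.36 + 823.68 + 966 = 3517.84
ΣP(2011)Q(2011) = 2.40×319 + 32.48×31 + 2.86×248 + 2.76×298 = 765.6 + 1006.88 + 709.28 + 822.48 = 3304.24
L = 3517.84 / 3304.24 × 100 = 106.4644
Paasche component (current-period weights):
ΣP(2017)Q(2017) = 1.94×287 + 26.38×32 + 3.52×288 + 3.17×350 = 556.78 + 844.16 + 1013.76 + 1109.5 = 3524.2
ΣP(2017)Q(2011) = 1.94×319 + 26.38×31 + 3.52×248 + 3.17×298 = 618.86 + 817.78 + 872.96 + 944.66 = 3254.26
P = 3524.2 / 3254.26 × 100 = 108.2950
Fisher = √(L × P) = √(106.4644 × 108.2950) = 107.3758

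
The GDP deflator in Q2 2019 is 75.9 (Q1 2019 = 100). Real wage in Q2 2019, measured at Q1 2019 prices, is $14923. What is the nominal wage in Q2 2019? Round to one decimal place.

Nominal = Real × (Index/100) = 14923 × (75.9/100)
        = 14923 × 0.759 = 11326.5570

11326.6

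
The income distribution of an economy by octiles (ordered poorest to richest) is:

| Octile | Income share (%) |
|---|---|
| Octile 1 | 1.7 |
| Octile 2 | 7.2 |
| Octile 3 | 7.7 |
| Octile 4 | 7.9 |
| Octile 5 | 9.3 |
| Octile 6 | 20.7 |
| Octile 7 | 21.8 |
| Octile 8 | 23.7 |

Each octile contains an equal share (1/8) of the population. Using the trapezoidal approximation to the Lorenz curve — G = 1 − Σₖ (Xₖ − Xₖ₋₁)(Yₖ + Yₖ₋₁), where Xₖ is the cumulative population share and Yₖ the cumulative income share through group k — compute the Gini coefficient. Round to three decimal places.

Cumulative income shares Yₖ: 0.0170, 0.0890, 0.1660, 0.2450, 0.3380, 0.5450, 0.7630, 1.0000
Σ (Xₖ−Xₖ₋₁)(Yₖ+Yₖ₋₁) = (1/8)(0.0170+0.0000) + (1/8)(0.0890+0.0170) + (1/8)(0.1660+0.0890) + (1/8)(0.2450+0.1660) + (1/8)(0.3380+0.2450) + (1/8)(0.5450+0.3380) + (1/8)(0.7630+0.5450) + (1/8)(1.0000+0.7630)
  = 0.0021 + 0.0133 + 0.0319 + 0.0514 + 0.0729 + 0.1104 + 0.1635 + 0.2204 = 0.6657
G = 1 − 0.6657 = 0.3343

0.334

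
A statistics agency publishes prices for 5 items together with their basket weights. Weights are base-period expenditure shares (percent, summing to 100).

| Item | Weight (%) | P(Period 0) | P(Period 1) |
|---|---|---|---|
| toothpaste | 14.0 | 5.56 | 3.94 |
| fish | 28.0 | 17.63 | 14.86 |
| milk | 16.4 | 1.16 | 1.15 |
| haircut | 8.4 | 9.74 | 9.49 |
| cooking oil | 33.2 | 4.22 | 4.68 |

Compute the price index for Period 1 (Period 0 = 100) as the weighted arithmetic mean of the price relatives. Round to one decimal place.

94.8

toothpaste: 14.0 × (3.94/5.56) = 14.0 × 0.708633 = 9.9209
fish: 28.0 × (14.86/17.63) = 28.0 × 0.842881 = 23.6007
milk: 16.4 × (1.15/1.16) = 16.4 × 0.991379 = 16.2586
haircut: 8.4 × (9.49/9.74) = 8.4 × 0.974333 = 8.1844
cooking oil: 33.2 × (4.68/4.22) = 33.2 × 1.109005 = 36.8190
Index = Σ wᵢ·(p₁ᵢ/p₀ᵢ) = 9.9209 + 23.6007 + 16.2586 + 8.1844 + 36.8190 = 94.7835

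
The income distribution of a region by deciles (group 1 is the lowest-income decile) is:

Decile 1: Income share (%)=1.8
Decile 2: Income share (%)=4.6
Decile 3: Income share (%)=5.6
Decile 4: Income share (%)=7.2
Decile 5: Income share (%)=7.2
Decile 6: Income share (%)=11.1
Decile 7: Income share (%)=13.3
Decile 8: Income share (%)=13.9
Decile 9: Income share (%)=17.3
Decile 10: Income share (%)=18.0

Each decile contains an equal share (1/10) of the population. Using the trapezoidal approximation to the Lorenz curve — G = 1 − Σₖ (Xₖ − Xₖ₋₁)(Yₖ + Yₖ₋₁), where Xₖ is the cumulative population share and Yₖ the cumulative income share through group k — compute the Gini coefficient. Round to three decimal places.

Cumulative income shares Yₖ: 0.0180, 0.0640, 0.1200, 0.1920, 0.2640, 0.3750, 0.5080, 0.6470, 0.8200, 1.0000
Σ (Xₖ−Xₖ₋₁)(Yₖ+Yₖ₋₁) = (1/10)(0.0180+0.0000) + (1/10)(0.0640+0.0180) + (1/10)(0.1200+0.0640) + (1/10)(0.1920+0.1200) + (1/10)(0.2640+0.1920) + (1/10)(0.3750+0.2640) + (1/10)(0.5080+0.3750) + (1/10)(0.6470+0.5080) + (1/10)(0.8200+0.6470) + (1/10)(1.0000+0.8200)
  = 0.0018 + 0.0082 + 0.0184 + 0.0312 + 0.0456 + 0.0639 + 0.0883 + 0.1155 + 0.1467 + 0.1820 = 0.7016
G = 1 − 0.7016 = 0.2984

0.298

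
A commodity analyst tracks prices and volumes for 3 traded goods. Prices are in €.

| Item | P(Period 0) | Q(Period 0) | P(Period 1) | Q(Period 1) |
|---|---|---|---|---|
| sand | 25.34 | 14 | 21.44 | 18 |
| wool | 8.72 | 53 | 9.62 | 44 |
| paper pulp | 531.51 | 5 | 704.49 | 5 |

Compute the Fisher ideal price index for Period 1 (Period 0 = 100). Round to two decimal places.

Laspeyres component (base-period weights):
ΣP(Period 1)Q(Period 0) = 21.44×14 + 9.62×53 + 704.49×5 = 300.16 + 509.86 + 3522.45 = 4332.47
ΣP(Period 0)Q(Period 0) = 25.34×14 + 8.72×53 + 531.51×5 = 354.76 + 462.16 + 2657.55 = 3474.47
L = 4332.47 / 3474.47 × 100 = 124.6944
Paasche component (current-period weights):
ΣP(Period 1)Q(Period 1) = 21.44×18 + 9.62×44 + 704.49×5 = 385.92 + 423.28 + 3522.45 = 4331.65
ΣP(Period 0)Q(Period 1) = 25.34×18 + 8.72×44 + 531.51×5 = 456.12 + 383.68 + 2657.55 = 3497.35
P = 4331.65 / 3497.35 × 100 = 123.8552
Fisher = √(L × P) = √(124.6944 × 123.8552) = 124.2741

124.27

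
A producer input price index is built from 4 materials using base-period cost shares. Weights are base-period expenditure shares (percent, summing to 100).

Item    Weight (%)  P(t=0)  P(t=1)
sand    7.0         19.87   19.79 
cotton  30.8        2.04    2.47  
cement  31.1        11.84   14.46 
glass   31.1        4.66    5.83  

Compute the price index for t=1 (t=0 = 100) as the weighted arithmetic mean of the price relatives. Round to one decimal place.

sand: 7.0 × (19.79/19.87) = 7.0 × 0.995974 = 6.9718
cotton: 30.8 × (2.47/2.04) = 30.8 × 1.210784 = 37.2922
cement: 31.1 × (14.46/11.84) = 31.1 × 1.221284 = 37.9819
glass: 31.1 × (5.83/4.66) = 31.1 × 1.251073 = 38.9084
Index = Σ wᵢ·(p₁ᵢ/p₀ᵢ) = 6.9718 + 37.2922 + 37.9819 + 38.9084 = 121.1543

121.2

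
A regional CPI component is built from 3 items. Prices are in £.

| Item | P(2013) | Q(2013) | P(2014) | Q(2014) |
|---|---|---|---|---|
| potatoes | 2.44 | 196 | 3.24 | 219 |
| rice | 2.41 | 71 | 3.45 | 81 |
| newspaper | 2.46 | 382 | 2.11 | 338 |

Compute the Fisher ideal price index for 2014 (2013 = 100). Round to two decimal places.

Laspeyres component (base-period weights):
ΣP(2014)Q(2013) = 3.24×196 + 3.45×71 + 2.11×382 = 635.04 + 244.95 + 806.02 = 1686.01
ΣP(2013)Q(2013) = 2.44×196 + 2.41×71 + 2.46×382 = 478.24 + 171.11 + 939.72 = 1589.07
L = 1686.01 / 1589.07 × 100 = 106.1004
Paasche component (current-period weights):
ΣP(2014)Q(2014) = 3.24×219 + 3.45×81 + 2.11×338 = 709.56 + 279.45 + 713.18 = 1702.19
ΣP(2013)Q(2014) = 2.44×219 + 2.41×81 + 2.46×338 = 534.36 + 195.21 + 831.48 = 1561.05
P = 1702.19 / 1561.05 × 100 = 109.0414
Fisher = √(L × P) = √(106.1004 × 109.0414) = 107.5608

107.56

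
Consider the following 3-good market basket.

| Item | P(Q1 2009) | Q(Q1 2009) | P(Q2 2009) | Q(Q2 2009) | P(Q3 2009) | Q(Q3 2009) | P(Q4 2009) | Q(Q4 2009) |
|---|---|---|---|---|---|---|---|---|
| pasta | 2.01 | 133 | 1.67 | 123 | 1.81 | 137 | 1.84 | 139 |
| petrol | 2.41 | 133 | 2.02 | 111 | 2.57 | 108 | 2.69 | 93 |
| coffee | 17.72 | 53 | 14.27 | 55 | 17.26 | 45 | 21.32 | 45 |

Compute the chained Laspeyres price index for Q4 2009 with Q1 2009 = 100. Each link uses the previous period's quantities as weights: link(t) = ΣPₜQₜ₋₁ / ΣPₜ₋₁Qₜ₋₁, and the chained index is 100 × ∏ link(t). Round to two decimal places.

113.02

Link Q1 2009→Q2 2009:
ΣP(Q2 2009)Q(Q1 2009) = 1.67×133 + 2.02×133 + 14.27×53 = 222.11 + 268.66 + 756.31 = 1247.08
ΣP(Q1 2009)Q(Q1 2009) = 2.01×133 + 2.41×133 + 17.72×53 = 267.33 + 320.53 + 939.16 = 1527.02
link = 1247.08/1527.02 = 0.816676
Link Q2 2009→Q3 2009:
ΣP(Q3 2009)Q(Q2 2009) = 1.81×123 + 2.57×111 + 17.26×55 = 222.63 + 285.27 + 949.3 = 1457.2
ΣP(Q2 2009)Q(Q2 2009) = 1.67×123 + 2.02×111 + 14.27×55 = 205.41 + 224.22 + 784.85 = 1214.48
link = 1457.2/1214.48 = 1.199855
Link Q3 2009→Q4 2009:
ΣP(Q4 2009)Q(Q3 2009) = 1.84×137 + 2.69×108 + 21.32×45 = 252.08 + 290.52 + 959.4 = 1502
ΣP(Q3 2009)Q(Q3 2009) = 1.81×137 + 2.57×108 + 17.26×45 = 247.97 + 277.56 + 776.7 = 1302.23
link = 1502/1302.23 = 1.153406
Chained index = 100 × 0.816676 × 1.199855 × 1.153406 = 113.0214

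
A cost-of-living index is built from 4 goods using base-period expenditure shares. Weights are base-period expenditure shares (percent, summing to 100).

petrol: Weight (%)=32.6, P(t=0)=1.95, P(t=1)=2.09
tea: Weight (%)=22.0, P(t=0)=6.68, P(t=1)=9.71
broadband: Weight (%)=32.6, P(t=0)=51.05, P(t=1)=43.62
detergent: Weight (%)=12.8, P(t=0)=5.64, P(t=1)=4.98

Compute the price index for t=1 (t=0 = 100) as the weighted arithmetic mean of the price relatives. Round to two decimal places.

106.08

petrol: 32.6 × (2.09/1.95) = 32.6 × 1.071795 = 34.9405
tea: 22.0 × (9.71/6.68) = 22.0 × 1.453593 = 31.9790
broadband: 32.6 × (43.62/51.05) = 32.6 × 0.854456 = 27.8553
detergent: 12.8 × (4.98/5.64) = 12.8 × 0.882979 = 11.3021
Index = Σ wᵢ·(p₁ᵢ/p₀ᵢ) = 34.9405 + 31.9790 + 27.8553 + 11.3021 = 106.0770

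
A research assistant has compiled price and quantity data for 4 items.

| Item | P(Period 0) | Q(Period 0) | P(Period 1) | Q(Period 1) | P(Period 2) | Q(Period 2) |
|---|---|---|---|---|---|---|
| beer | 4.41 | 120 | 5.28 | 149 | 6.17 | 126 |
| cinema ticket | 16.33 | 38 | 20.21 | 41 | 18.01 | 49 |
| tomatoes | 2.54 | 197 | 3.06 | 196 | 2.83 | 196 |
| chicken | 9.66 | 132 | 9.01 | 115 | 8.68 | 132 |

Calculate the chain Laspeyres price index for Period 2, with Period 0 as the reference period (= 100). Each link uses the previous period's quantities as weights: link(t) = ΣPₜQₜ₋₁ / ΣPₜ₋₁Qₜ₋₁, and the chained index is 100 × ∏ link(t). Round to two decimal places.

Link Period 0→Period 1:
ΣP(Period 1)Q(Period 0) = 5.28×120 + 20.21×38 + 3.06×197 + 9.01×132 = 633.6 + 767.98 + 602.82 + 1189.32 = 3193.72
ΣP(Period 0)Q(Period 0) = 4.41×120 + 16.33×38 + 2.54×197 + 9.66×132 = 529.2 + 620.54 + 500.38 + 1275.12 = 2925.24
link = 3193.72/2925.24 = 1.091781
Link Period 1→Period 2:
ΣP(Period 2)Q(Period 1) = 6.17×149 + 18.01×41 + 2.83×196 + 8.68×115 = 919.33 + 738.41 + 554.68 + 998.2 = 3210.62
ΣP(Period 1)Q(Period 1) = 5.28×149 + 20.21×41 + 3.06×196 + 9.01×115 = 786.72 + 828.61 + 599.76 + 1036.15 = 3251.24
link = 3210.62/3251.24 = 0.987506
Chained index = 100 × 1.091781 × 0.987506 = 107.8140

107.81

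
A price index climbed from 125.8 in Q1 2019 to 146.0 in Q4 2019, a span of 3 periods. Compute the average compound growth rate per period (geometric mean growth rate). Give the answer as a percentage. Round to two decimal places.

5.09%

Growth factor = (146.0/125.8)^(1/3) = (1.160572)^(1/3) = 1.050890
Growth rate = 1.050890 − 1 = 0.050890 = 5.0890%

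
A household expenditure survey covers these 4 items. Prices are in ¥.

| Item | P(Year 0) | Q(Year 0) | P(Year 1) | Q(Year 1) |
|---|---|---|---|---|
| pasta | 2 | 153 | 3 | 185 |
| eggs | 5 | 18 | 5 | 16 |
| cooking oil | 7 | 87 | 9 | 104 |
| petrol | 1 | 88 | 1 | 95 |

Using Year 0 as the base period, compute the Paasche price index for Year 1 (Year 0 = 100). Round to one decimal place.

130.9

Paasche price index uses current-period quantities as weights.
ΣP(Year 1)·Q(Year 1) = 3×185 + 5×16 + 9×104 + 1×95 = 555 + 80 + 936 + 95 = 1666
ΣP(Year 0)·Q(Year 1) = 2×185 + 5×16 + 7×104 + 1×95 = 370 + 80 + 728 + 95 = 1273
Index = 1666 / 1273 × 100 = 130.8720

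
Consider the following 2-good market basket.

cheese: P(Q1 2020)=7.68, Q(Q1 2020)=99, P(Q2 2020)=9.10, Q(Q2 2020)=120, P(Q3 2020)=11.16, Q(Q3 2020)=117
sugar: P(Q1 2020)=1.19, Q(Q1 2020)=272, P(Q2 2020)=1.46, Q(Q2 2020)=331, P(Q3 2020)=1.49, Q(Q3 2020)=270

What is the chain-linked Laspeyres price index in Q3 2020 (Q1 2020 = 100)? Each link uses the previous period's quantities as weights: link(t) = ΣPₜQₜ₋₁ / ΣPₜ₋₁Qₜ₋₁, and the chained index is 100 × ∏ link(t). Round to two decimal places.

139.29

Link Q1 2020→Q2 2020:
ΣP(Q2 2020)Q(Q1 2020) = 9.10×99 + 1.46×272 = 900.9 + 397.12 = 1298.02
ΣP(Q1 2020)Q(Q1 2020) = 7.68×99 + 1.19×272 = 760.32 + 323.68 = 1084
link = 1298.02/1084 = 1.197435
Link Q2 2020→Q3 2020:
ΣP(Q3 2020)Q(Q2 2020) = 11.16×120 + 1.49×331 = 1339.2 + 493.19 = 1832.39
ΣP(Q2 2020)Q(Q2 2020) = 9.10×120 + 1.46×331 = 1092 + 483.26 = 1575.26
link = 1832.39/1575.26 = 1.163230
Chained index = 100 × 1.197435 × 1.163230 = 139.2893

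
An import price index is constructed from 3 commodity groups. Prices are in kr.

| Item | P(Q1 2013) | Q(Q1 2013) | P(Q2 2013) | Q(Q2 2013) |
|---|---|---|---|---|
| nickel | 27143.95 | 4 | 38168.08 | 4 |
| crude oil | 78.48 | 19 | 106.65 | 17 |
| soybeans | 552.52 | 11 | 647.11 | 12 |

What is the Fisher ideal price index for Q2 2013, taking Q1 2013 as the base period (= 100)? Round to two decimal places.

139.27

Laspeyres component (base-period weights):
ΣP(Q2 2013)Q(Q1 2013) = 38168.08×4 + 106.65×19 + 647.11×11 = 152672.32 + 2026.35 + 7118.21 = 161816.88
ΣP(Q1 2013)Q(Q1 2013) = 27143.95×4 + 78.48×19 + 552.52×11 = 108575.8 + 1491.12 + 6077.72 = 116144.64
L = 161816.88 / 116144.64 × 100 = 139.3236
Paasche component (current-period weights):
ΣP(Q2 2013)Q(Q2 2013) = 38168.08×4 + 106.65×17 + 647.11×12 = 152672.32 + 1813.05 + 7765.32 = 162250.69
ΣP(Q1 2013)Q(Q2 2013) = 27143.95×4 + 78.48×17 + 552.52×12 = 108575.8 + 1334.16 + 6630.24 = 116540.2
P = 162250.69 / 116540.2 × 100 = 139.2229
Fisher = √(L × P) = √(139.3236 × 139.2229) = 139.2733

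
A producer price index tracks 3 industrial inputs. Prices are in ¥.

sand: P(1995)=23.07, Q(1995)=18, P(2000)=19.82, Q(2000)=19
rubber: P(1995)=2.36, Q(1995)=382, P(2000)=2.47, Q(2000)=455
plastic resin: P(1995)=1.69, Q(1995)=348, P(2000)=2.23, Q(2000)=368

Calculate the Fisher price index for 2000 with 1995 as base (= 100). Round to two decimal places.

108.88

Laspeyres component (base-period weights):
ΣP(2000)Q(1995) = 19.82×18 + 2.47×382 + 2.23×348 = 356.76 + 943.54 + 776.04 = 2076.34
ΣP(1995)Q(1995) = 23.07×18 + 2.36×382 + 1.69×348 = 415.26 + 901.52 + 588.12 = 1904.9
L = 2076.34 / 1904.9 × 100 = 108.9999
Paasche component (current-period weights):
ΣP(2000)Q(2000) = 19.82×19 + 2.47×455 + 2.23×368 = 376.58 + 1123.85 + 820.64 = 2321.07
ΣP(1995)Q(2000) = 23.07×19 + 2.36×455 + 1.69×368 = 438.33 + 1073.8 + 621.92 = 2134.05
P = 2321.07 / 2134.05 × 100 = 108.7636
Fisher = √(L × P) = √(108.9999 × 108.7636) = 108.8817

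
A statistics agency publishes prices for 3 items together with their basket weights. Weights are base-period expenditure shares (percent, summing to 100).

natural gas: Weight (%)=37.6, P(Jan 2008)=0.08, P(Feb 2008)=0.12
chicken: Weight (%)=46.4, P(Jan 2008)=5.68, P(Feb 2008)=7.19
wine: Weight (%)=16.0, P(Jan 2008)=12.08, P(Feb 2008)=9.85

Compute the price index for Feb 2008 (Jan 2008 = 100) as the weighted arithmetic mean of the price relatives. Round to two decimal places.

natural gas: 37.6 × (0.12/0.08) = 37.6 × 1.500000 = 56.4000
chicken: 46.4 × (7.19/5.68) = 46.4 × 1.265845 = 58.7352
wine: 16.0 × (9.85/12.08) = 16.0 × 0.815397 = 13.0464
Index = Σ wᵢ·(p₁ᵢ/p₀ᵢ) = 56.4000 + 58.7352 + 13.0464 = 128.1816

128.18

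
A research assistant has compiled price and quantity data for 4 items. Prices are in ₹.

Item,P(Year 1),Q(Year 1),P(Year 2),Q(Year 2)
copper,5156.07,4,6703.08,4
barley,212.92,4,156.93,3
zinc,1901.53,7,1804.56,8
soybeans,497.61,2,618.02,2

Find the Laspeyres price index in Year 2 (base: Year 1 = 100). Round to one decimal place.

Laspeyres price index uses base-period quantities as weights.
ΣP(Year 2)·Q(Year 1) = 6703.08×4 + 156.93×4 + 1804.56×7 + 618.02×2 = 26812.32 + 627.72 + 12631.92 + 1236.04 = 41308
ΣP(Year 1)·Q(Year 1) = 5156.07×4 + 212.92×4 + 1901.53×7 + 497.61×2 = 20624.28 + 851.68 + 13310.71 + 995.22 = 35781.89
Index = 41308 / 35781.89 × 100 = 115.4439

115.4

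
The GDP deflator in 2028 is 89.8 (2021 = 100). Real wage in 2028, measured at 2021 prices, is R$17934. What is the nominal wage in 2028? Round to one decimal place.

Nominal = Real × (Index/100) = 17934 × (89.8/100)
        = 17934 × 0.898 = 16104.7320

16104.7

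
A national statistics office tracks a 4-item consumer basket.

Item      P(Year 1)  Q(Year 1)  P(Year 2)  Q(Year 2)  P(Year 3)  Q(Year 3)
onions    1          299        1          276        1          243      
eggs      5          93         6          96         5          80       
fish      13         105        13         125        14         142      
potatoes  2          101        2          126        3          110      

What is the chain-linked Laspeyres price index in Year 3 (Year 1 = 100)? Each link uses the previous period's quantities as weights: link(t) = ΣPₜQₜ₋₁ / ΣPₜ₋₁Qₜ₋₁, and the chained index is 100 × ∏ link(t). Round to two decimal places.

Link Year 1→Year 2:
ΣP(Year 2)Q(Year 1) = 1×299 + 6×93 + 13×105 + 2×101 = 299 + 558 + 1365 + 202 = 2424
ΣP(Year 1)Q(Year 1) = 1×299 + 5×93 + 13×105 + 2×101 = 299 + 465 + 1365 + 202 = 2331
link = 2424/2331 = 1.039897
Link Year 2→Year 3:
ΣP(Year 3)Q(Year 2) = 1×276 + 5×96 + 14×125 + 3×126 = 276 + 480 + 1750 + 378 = 2884
ΣP(Year 2)Q(Year 2) = 1×276 + 6×96 + 13×125 + 2×126 = 276 + 576 + 1625 + 252 = 2729
link = 2884/2729 = 1.056797
Chained index = 100 × 1.039897 × 1.056797 = 109.8960

109.90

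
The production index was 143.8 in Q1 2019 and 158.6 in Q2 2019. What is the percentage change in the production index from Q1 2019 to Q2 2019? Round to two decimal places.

Change = (158.6 − 143.8) / 143.8 × 100
       = 14.8 / 143.8 × 100 = 10.2921%

10.29%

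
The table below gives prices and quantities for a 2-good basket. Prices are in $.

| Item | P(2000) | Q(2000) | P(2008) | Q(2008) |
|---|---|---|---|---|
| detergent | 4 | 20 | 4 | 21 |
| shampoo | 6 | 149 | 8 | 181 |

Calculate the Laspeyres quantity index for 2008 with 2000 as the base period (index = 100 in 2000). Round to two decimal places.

Laspeyres quantity index uses base-period prices as weights.
ΣP(2000)·Q(2008) = 4×21 + 6×181 = 84 + 1086 = 1170
ΣP(2000)·Q(2000) = 4×20 + 6×149 = 80 + 894 = 974
Index = 1170 / 974 × 100 = 120.1232

120.12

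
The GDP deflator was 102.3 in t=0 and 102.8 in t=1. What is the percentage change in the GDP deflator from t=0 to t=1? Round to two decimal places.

Change = (102.8 − 102.3) / 102.3 × 100
       = 0.5 / 102.3 × 100 = 0.4888%

0.49%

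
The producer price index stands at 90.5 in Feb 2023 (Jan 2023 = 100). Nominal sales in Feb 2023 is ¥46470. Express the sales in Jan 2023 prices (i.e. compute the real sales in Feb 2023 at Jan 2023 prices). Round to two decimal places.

51348.07

Real = Nominal ÷ (Index/100) = 46470 ÷ (90.5/100)
     = 46470 ÷ 0.905 = 51348.0663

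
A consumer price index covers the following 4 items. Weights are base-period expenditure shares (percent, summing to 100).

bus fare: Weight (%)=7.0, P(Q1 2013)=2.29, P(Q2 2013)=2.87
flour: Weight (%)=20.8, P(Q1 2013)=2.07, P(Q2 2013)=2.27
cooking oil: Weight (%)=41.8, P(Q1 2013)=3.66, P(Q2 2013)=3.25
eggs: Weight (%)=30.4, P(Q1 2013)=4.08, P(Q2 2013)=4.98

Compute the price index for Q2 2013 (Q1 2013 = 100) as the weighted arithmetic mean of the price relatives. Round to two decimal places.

105.81

bus fare: 7.0 × (2.87/2.29) = 7.0 × 1.253275 = 8.7729
flour: 20.8 × (2.27/2.07) = 20.8 × 1.096618 = 22.8097
cooking oil: 41.8 × (3.25/3.66) = 41.8 × 0.887978 = 37.1175
eggs: 30.4 × (4.98/4.08) = 30.4 × 1.220588 = 37.1059
Index = Σ wᵢ·(p₁ᵢ/p₀ᵢ) = 8.7729 + 22.8097 + 37.1175 + 37.1059 = 105.8060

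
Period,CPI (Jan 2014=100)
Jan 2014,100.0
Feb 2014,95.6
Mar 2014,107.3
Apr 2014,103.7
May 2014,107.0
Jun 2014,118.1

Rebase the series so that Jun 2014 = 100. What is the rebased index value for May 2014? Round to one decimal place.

Rebased(May 2014) = 107.0 / 118.1 × 100 = 90.6012

90.6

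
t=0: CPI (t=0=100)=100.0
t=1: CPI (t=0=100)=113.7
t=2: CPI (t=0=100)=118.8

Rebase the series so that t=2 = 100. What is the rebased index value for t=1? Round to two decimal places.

95.71

Rebased(t=1) = 113.7 / 118.8 × 100 = 95.7071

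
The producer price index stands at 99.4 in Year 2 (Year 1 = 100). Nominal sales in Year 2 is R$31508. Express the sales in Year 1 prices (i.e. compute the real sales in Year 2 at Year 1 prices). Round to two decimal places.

31698.19

Real = Nominal ÷ (Index/100) = 31508 ÷ (99.4/100)
     = 31508 ÷ 0.994 = 31698.1891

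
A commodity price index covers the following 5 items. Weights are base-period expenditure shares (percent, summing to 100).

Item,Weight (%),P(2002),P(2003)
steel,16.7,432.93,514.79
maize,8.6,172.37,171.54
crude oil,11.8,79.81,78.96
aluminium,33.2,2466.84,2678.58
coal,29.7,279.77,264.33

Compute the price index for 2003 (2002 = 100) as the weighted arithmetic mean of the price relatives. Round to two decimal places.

104.20

steel: 16.7 × (514.79/432.93) = 16.7 × 1.189084 = 19.8577
maize: 8.6 × (171.54/172.37) = 8.6 × 0.995185 = 8.5586
crude oil: 11.8 × (78.96/79.81) = 11.8 × 0.989350 = 11.6743
aluminium: 33.2 × (2678.58/2466.84) = 33.2 × 1.085835 = 36.0497
coal: 29.7 × (264.33/279.77) = 29.7 × 0.944812 = 28.0609
Index = Σ wᵢ·(p₁ᵢ/p₀ᵢ) = 19.8577 + 8.5586 + 11.6743 + 36.0497 + 28.0609 = 104.2012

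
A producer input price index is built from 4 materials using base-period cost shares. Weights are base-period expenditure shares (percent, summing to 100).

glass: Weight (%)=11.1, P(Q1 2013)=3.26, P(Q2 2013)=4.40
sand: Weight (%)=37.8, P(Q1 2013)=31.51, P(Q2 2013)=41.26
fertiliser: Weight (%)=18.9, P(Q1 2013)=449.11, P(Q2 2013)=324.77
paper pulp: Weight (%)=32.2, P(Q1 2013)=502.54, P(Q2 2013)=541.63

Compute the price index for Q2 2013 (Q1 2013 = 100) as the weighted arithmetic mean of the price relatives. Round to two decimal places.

glass: 11.1 × (4.40/3.26) = 11.1 × 1.349693 = 14.9816
sand: 37.8 × (41.26/31.51) = 37.8 × 1.309426 = 49.4963
fertiliser: 18.9 × (324.77/449.11) = 18.9 × 0.723141 = 13.6674
paper pulp: 32.2 × (541.63/502.54) = 32.2 × 1.077785 = 34.7047
Index = Σ wᵢ·(p₁ᵢ/p₀ᵢ) = 14.9816 + 49.4963 + 13.6674 + 34.7047 = 112.8499

112.85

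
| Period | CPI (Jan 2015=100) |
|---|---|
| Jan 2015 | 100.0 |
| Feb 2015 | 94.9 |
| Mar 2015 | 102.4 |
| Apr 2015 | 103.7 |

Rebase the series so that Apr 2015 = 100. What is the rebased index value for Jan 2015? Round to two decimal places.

Rebased(Jan 2015) = 100.0 / 103.7 × 100 = 96.4320

96.43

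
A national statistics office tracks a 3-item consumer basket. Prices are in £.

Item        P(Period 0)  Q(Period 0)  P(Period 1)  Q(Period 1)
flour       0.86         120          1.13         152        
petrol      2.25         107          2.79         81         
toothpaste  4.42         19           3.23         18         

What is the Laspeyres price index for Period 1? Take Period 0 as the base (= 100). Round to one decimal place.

Laspeyres price index uses base-period quantities as weights.
ΣP(Period 1)·Q(Period 0) = 1.13×120 + 2.79×107 + 3.23×19 = 135.6 + 298.53 + 61.37 = 495.5
ΣP(Period 0)·Q(Period 0) = 0.86×120 + 2.25×107 + 4.42×19 = 103.2 + 240.75 + 83.98 = 427.93
Index = 495.5 / 427.93 × 100 = 115.7900

115.8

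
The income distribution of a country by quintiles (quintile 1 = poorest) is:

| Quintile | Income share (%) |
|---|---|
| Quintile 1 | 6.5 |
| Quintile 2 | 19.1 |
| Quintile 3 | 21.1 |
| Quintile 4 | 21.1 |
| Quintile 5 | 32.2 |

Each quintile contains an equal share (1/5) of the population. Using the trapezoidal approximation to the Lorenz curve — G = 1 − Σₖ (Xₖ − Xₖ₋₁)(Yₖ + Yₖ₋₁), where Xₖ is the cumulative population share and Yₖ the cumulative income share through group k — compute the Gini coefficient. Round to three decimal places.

Cumulative income shares Yₖ: 0.0650, 0.2560, 0.4670, 0.6780, 1.0000
Σ (Xₖ−Xₖ₋₁)(Yₖ+Yₖ₋₁) = (1/5)(0.0650+0.0000) + (1/5)(0.2560+0.0650) + (1/5)(0.4670+0.2560) + (1/5)(0.6780+0.4670) + (1/5)(1.0000+0.6780)
  = 0.0130 + 0.0642 + 0.1446 + 0.2290 + 0.3356 = 0.7864
G = 1 − 0.7864 = 0.2136

0.214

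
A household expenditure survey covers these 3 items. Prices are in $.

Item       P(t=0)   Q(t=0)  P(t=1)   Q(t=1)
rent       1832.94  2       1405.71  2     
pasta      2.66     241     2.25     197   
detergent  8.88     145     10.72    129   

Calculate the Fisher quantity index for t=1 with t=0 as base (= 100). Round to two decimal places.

Laspeyres component (base-period weights):
ΣP(t=0)Q(t=1) = 1832.94×2 + 2.66×197 + 8.88×129 = 3665.88 + 524.02 + 1145.52 = 5335.42
ΣP(t=0)Q(t=0) = 1832.94×2 + 2.66×241 + 8.88×145 = 3665.88 + 641.06 + 1287.6 = 5594.54
L = 5335.42 / 5594.54 × 100 = 95.3683
Paasche component (current-period weights):
ΣP(t=1)Q(t=1) = 1405.71×2 + 2.25×197 + 10.72×129 = 2811.42 + 443.25 + 1382.88 = 4637.55
ΣP(t=1)Q(t=0) = 1405.71×2 + 2.25×241 + 10.72×145 = 2811.42 + 542.25 + 1554.4 = 4908.07
P = 4637.55 / 4908.07 × 100 = 94.4883
Fisher = √(L × P) = √(95.3683 × 94.4883) = 94.9273

94.93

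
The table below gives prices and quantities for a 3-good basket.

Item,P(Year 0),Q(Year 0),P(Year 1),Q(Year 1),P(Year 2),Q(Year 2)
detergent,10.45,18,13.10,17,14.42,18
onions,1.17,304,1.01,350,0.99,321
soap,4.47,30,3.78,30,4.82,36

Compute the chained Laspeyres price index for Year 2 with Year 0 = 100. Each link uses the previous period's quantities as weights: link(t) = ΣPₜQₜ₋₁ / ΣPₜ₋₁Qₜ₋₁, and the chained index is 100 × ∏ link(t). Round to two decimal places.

103.36

Link Year 0→Year 1:
ΣP(Year 1)Q(Year 0) = 13.10×18 + 1.01×304 + 3.78×30 = 235.8 + 307.04 + 113.4 = 656.24
ΣP(Year 0)Q(Year 0) = 10.45×18 + 1.17×304 + 4.47×30 = 188.1 + 355.68 + 134.1 = 677.88
link = 656.24/677.88 = 0.968077
Link Year 1→Year 2:
ΣP(Year 2)Q(Year 1) = 14.42×17 + 0.99×350 + 4.82×30 = 245.14 + 346.5 + 144.6 = 736.24
ΣP(Year 1)Q(Year 1) = 13.10×17 + 1.01×350 + 3.78×30 = 222.7 + 353.5 + 113.4 = 689.6
link = 736.24/689.6 = 1.067633
Chained index = 100 × 0.968077 × 1.067633 = 103.3551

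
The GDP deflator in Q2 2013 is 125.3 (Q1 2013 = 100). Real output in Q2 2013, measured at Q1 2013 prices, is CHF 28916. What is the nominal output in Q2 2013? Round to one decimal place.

36231.7

Nominal = Real × (Index/100) = 28916 × (125.3/100)
        = 28916 × 1.253 = 36231.7480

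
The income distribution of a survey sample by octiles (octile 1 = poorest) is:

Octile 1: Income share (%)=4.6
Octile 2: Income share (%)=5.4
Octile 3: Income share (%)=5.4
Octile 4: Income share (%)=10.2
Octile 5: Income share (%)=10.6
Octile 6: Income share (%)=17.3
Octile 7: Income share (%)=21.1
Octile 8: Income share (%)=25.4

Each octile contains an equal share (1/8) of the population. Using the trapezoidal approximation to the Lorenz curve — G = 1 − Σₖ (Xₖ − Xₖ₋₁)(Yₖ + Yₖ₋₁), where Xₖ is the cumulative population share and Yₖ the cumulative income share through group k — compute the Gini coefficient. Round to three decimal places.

Cumulative income shares Yₖ: 0.0460, 0.1000, 0.1540, 0.2560, 0.3620, 0.5350, 0.7460, 1.0000
Σ (Xₖ−Xₖ₋₁)(Yₖ+Yₖ₋₁) = (1/8)(0.0460+0.0000) + (1/8)(0.1000+0.0460) + (1/8)(0.1540+0.1000) + (1/8)(0.2560+0.1540) + (1/8)(0.3620+0.2560) + (1/8)(0.5350+0.3620) + (1/8)(0.7460+0.5350) + (1/8)(1.0000+0.7460)
  = 0.0057 + 0.0183 + 0.0318 + 0.0513 + 0.0772 + 0.1121 + 0.1601 + 0.2182 = 0.6748
G = 1 − 0.6748 = 0.3252

0.325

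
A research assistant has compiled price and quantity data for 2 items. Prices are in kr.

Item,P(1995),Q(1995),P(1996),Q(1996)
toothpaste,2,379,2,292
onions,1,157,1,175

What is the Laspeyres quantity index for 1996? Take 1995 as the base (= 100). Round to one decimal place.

83.0

Laspeyres quantity index uses base-period prices as weights.
ΣP(1995)·Q(1996) = 2×292 + 1×175 = 584 + 175 = 759
ΣP(1995)·Q(1995) = 2×379 + 1×157 = 758 + 157 = 915
Index = 759 / 915 × 100 = 82.9508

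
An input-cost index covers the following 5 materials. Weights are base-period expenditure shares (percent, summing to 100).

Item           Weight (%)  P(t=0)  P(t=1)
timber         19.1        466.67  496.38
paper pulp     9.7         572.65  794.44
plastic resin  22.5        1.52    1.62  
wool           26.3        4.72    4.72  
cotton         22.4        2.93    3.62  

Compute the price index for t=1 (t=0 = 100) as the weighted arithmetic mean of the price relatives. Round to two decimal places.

timber: 19.1 × (496.38/466.67) = 19.1 × 1.063664 = 20.3160
paper pulp: 9.7 × (794.44/572.65) = 9.7 × 1.387305 = 13.4569
plastic resin: 22.5 × (1.62/1.52) = 22.5 × 1.065789 = 23.9803
wool: 26.3 × (4.72/4.72) = 26.3 × 1.000000 = 26.3000
cotton: 22.4 × (3.62/2.93) = 22.4 × 1.235495 = 27.6751
Index = Σ wᵢ·(p₁ᵢ/p₀ᵢ) = 20.3160 + 13.4569 + 23.9803 + 26.3000 + 27.6751 = 111.7282

111.73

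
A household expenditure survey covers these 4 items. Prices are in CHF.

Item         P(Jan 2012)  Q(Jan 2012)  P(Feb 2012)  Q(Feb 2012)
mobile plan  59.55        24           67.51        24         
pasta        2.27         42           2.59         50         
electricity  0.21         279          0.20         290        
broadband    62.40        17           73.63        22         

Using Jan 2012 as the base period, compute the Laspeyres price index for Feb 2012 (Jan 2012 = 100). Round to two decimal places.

Laspeyres price index uses base-period quantities as weights.
ΣP(Feb 2012)·Q(Jan 2012) = 67.51×24 + 2.59×42 + 0.20×279 + 73.63×17 = 1620.24 + 108.78 + 55.8 + 1251.71 = 3036.53
ΣP(Jan 2012)·Q(Jan 2012) = 59.55×24 + 2.27×42 + 0.21×279 + 62.40×17 = 1429.2 + 95.34 + 58.59 + 1060.8 = 2643.93
Index = 3036.53 / 2643.93 × 100 = 114.8491

114.85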